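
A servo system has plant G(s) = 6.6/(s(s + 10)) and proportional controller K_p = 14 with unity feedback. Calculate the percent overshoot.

The closed-loop denominator s² + 10s + 92.4 gives ω_n = √92.4 = 9.612 and ζ = 10/(2ω_n) = 0.5202.
%OS = 100·exp(−πζ/√(1−ζ²)) = 100·exp(−π·0.5202/√0.7294) = 14.8%.

14.8%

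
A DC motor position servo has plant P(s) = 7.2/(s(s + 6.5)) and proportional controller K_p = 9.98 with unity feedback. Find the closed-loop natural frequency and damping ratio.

ω_n = 8.48 rad/s, ζ = 0.383

1 + K_p·P(s) = 0 gives s² + 6.5s + 71.86 = 0.
So ω_n² = 71.86 ⇒ ω_n = 8.477 rad/s, and ζ = 6.5/(2ω_n) = 0.383.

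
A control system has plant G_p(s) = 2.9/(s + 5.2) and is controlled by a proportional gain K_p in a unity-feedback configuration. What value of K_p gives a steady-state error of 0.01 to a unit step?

K_p = 178

The loop is type 0, so e_ss(step) = 1/(1 + K_pos) with K_pos = K_p·G_p(0).
G_p(0) = 0.5577. Require 1/(1 + K_p·0.5577) = 0.01, so 1 + 0.5577·K_p = 100.
K_p = (100 − 1)/0.5577 = 178.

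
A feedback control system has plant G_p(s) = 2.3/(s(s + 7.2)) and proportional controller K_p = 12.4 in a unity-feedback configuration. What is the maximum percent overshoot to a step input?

Closed-loop characteristic equation: s² + 7.2s + 28.52 = 0, so ω_n = 5.34 rad/s and ζ = 7.2/(2·5.34) = 0.6741.
%OS = 100·exp(−πζ/√(1−ζ²)) = 100·exp(−π·0.6741/√0.5456) = 5.69%.

5.69%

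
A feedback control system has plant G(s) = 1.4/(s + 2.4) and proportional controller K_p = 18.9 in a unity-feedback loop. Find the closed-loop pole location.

s = -28.86

Closed-loop transfer function: T(s) = K_p·G(s)/(1 + K_p·G(s)) = 26.46/(s + 2.4 + 26.46) = 26.46/(s + 28.86).
The closed-loop pole is at s = −28.86.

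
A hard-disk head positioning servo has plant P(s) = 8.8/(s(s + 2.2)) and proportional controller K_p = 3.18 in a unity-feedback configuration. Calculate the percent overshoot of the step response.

51.3%

Closed-loop characteristic equation: s² + 2.2s + 27.98 = 0, so ω_n = 5.29 rad/s and ζ = 2.2/(2·5.29) = 0.2079.
%OS = 100·exp(−πζ/√(1−ζ²)) = 100·exp(−π·0.2079/√0.9568) = 51.3%.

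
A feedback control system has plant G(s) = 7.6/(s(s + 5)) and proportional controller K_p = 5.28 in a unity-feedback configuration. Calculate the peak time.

From 1 + K_pG(s) = 0: s² + 5s + 40.13 = 0 ⇒ ω_n = 6.335, ζ = 0.3947.
Damped frequency ω_d = ω_n√(1−ζ²) = 5.82 rad/s, so peak time T_p = π/ω_d = 0.54 s.

T_p = 0.54 s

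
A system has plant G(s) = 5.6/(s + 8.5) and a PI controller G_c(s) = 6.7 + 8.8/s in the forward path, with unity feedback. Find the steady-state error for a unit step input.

The open loop G_c(s)G(s) has a pole at the origin (type 1), so the static position error constant is infinite and e_ss = 1/(1+∞) = 0.

0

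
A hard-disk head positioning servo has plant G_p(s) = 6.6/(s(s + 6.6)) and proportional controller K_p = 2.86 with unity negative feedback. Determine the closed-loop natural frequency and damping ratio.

ω_n = 4.34 rad/s, ζ = 0.76

1 + K_p·G_p(s) = 0 gives s² + 6.6s + 18.88 = 0.
Matching s² + 2ζω_n s + ω_n²: ω_n = √18.88 = 4.345 rad/s and 2ζω_n = 6.6, so ζ = 6.6/(2·4.345) = 0.76.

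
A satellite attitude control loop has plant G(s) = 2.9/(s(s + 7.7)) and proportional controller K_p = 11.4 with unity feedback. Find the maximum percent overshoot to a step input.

5.89%

The closed-loop denominator s² + 7.7s + 33.06 gives ω_n = √33.06 = 5.75 and ζ = 7.7/(2ω_n) = 0.6696.
%OS = 100·exp(−πζ/√(1−ζ²)) = 100·exp(−π·0.6696/√0.5516) = 5.89%.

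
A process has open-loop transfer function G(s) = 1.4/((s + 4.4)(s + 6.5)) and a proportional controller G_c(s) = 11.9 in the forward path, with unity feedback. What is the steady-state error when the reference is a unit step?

The loop is type 0. Static position error constant K_pos = G_c(0)·G(0) = 11.9·0.04895 = 0.5825.
Steady-state error to a unit step: e_ss = 1/(1+K_pos) = 1/1.583 = 0.632.

0.632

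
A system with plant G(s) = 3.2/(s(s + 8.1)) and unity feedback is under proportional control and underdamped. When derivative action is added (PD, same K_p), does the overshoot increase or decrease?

decrease

With PD the characteristic equation becomes s² + (a + K·K_d)s + K·K_p = 0; the damping term grows, ζ rises, overshoot falls.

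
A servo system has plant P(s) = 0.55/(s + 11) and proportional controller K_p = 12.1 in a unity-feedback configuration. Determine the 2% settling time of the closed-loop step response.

T_s ≈ 0.227 s

Closed-loop transfer function: T(s) = K_p·P(s)/(1 + K_p·P(s)) = 6.655/(s + 11 + 6.655) = 6.655/(s + 17.66).
Time constant τ = 1/17.66 = 0.05664 s, so the 2% settling time is about 4τ = 0.227 s.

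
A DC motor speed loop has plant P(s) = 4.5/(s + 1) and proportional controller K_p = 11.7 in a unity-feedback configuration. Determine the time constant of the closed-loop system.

Closed-loop transfer function: T(s) = K_p·P(s)/(1 + K_p·P(s)) = 52.65/(s + 1 + 52.65) = 52.65/(s + 53.65).
Time constant τ = 1/53.65 = 0.0186 s.

τ = 0.0186 s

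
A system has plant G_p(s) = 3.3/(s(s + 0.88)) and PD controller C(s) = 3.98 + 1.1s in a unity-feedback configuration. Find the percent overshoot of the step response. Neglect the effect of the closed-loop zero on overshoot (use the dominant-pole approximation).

Forward path: (3.98 + 1.1s)·3.3/(s(s+0.88)). The closed-loop characteristic equation is s² + (0.88 + 3.3·1.1)s + 3.3·3.98 = 0.
That is s² + 4.51s + 13.13 = 0, so ω_n = 3.624 rad/s and ζ = 4.51/(2·3.624) = 0.6222.
%OS = 100·exp(−πζ/√(1−ζ²)) = 8.23%.

8.23%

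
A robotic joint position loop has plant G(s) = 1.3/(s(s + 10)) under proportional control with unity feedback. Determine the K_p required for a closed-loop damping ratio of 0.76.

Closed-loop characteristic equation: s² + 10s + K_p·1.3 = 0.
So ω_n = √(1.3K_p) and 2ζω_n = 10, giving ζ = 10/(2√(1.3K_p)).
Setting ζ = 0.76: √(1.3K_p) = 10/(2·0.76) = 6.579, so K_p = 43.28/1.3 = 33.3.

K_p = 33.3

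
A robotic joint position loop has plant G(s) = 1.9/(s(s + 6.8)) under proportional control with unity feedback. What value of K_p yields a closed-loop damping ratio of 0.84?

Closed-loop characteristic equation: s² + 6.8s + K_p·1.9 = 0.
So ω_n = √(1.9K_p) and 2ζω_n = 6.8, giving ζ = 6.8/(2√(1.9K_p)).
Setting ζ = 0.84: √(1.9K_p) = 6.8/(2·0.84) = 4.048, so K_p = 16.38/1.9 = 8.62.

K_p = 8.62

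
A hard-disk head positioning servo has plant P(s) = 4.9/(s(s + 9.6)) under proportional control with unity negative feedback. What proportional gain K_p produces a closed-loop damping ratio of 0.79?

K_p = 7.53

Closed-loop characteristic equation: s² + 9.6s + K_p·4.9 = 0.
So ω_n = √(4.9K_p) and 2ζω_n = 9.6, giving ζ = 9.6/(2√(4.9K_p)).
Setting ζ = 0.79: √(4.9K_p) = 9.6/(2·0.79) = 6.076, so K_p = 36.92/4.9 = 7.53.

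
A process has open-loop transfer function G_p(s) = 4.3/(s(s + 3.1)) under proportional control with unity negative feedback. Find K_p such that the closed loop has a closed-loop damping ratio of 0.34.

Closed-loop characteristic equation: s² + 3.1s + K_p·4.3 = 0.
So ω_n = √(4.3K_p) and 2ζω_n = 3.1, giving ζ = 3.1/(2√(4.3K_p)).
Setting ζ = 0.34: √(4.3K_p) = 3.1/(2·0.34) = 4.559, so K_p = 20.78/4.3 = 4.83.

K_p = 4.83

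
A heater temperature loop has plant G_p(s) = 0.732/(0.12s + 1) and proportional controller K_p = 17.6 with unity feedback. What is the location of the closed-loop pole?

s = -115.7

Closed loop: T(s) = K_p·G_p/(1+K_p·G_p) = 12.88/(0.12s + 1 + 12.88), with pole at s = −(1 + 12.88)/0.12 = −115.7.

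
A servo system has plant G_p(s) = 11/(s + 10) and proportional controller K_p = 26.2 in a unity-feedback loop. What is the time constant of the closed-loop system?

Closed-loop transfer function: T(s) = K_p·G_p(s)/(1 + K_p·G_p(s)) = 288.2/(s + 10 + 288.2) = 288.2/(s + 298.2).
Time constant τ = 1/298.2 = 0.00335 s.

τ = 0.00335 s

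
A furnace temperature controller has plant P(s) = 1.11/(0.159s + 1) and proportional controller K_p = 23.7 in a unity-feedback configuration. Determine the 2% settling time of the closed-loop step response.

T_s ≈ 0.0233 s

Closed loop: T(s) = K_p·P/(1+K_p·P) = 26.31/(0.159s + 1 + 26.31), with pole at s = −(1 + 26.31)/0.159 = −171.7.
τ = 1/171.7 = 0.005823 s, so 2% settling time ≈ 4τ = 0.0233 s.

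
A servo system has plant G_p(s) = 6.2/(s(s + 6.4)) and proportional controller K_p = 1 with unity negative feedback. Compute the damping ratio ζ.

The closed-loop denominator is s(s+6.4) + 1·6.2 = s² + 6.4s + 6.2.
So ω_n² = 6.2 ⇒ ω_n = 2.49 rad/s, and ζ = 6.4/(2ω_n) = 1.29.

ζ = 1.29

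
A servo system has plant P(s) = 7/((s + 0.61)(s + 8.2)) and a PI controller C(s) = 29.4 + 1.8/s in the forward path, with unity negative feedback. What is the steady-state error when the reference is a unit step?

The open loop C(s)P(s) has a pole at the origin (type 1), so the static position error constant is infinite and e_ss = 1/(1+∞) = 0.

0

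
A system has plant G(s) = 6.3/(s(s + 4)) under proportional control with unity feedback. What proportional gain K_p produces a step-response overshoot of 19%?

From %OS = 100·exp(−πζ/√(1−ζ²)) = 19%, ζ = −ln(0.19)/√(π²+ln²(0.19)) = 0.4673.
Characteristic equation s² + 4s + 6.3K_p = 0 gives ζ = 4/(2√(6.3K_p)).
Setting ζ = 0.4673: √(6.3K_p) = 4/(2·0.4673) = 4.279, so K_p = 18.31/6.3 = 2.91.

K_p = 2.91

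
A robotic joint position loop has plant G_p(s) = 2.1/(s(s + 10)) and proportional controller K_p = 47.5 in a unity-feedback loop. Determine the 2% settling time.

T_s ≈ 0.8 s

From 1 + K_pG_p(s) = 0: s² + 10s + 99.75 = 0 ⇒ ω_n = 9.987, ζ = 0.5006.
2% settling time T_s ≈ 4/(ζω_n) = 4/5 = 0.8 s.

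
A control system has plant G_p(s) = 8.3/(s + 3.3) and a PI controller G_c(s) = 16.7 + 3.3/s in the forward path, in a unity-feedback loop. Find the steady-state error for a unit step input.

The open loop G_c(s)G_p(s) has a pole at the origin (type 1), so the static position error constant is infinite and e_ss = 1/(1+∞) = 0.

0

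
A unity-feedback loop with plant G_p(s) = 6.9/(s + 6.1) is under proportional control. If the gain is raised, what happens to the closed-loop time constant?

decrease

The closed-loop bandwidth 6.1+K_p·6.9 grows with K_p, so τ shrinks.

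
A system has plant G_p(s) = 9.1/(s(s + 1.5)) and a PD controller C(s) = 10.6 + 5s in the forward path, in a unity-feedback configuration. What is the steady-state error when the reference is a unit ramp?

The loop has one pole at the origin (type 1). Velocity error constant K_v = lim_{s→0} s·C(s)G_p(s) = 10.6·9.1/1.5 = 64.31.
Steady-state error to a unit ramp: e_ss = 1/K_v = 0.0156.

0.0156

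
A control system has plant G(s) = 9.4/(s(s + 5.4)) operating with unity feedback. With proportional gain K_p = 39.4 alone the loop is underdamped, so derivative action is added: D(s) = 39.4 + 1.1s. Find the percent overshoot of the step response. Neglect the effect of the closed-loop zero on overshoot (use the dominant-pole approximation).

Forward path: (39.4 + 1.1s)·9.4/(s(s+5.4)). The closed-loop characteristic equation is s² + (5.4 + 9.4·1.1)s + 9.4·39.4 = 0.
That is s² + 15.74s + 370.4 = 0, so ω_n = 19.24 rad/s and ζ = 15.74/(2·19.24) = 0.4089.
%OS = 100·exp(−πζ/√(1−ζ²)) = 24.5%.

24.5%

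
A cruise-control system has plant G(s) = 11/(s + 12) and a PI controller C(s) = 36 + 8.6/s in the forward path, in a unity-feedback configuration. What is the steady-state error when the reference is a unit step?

0

The open loop C(s)G(s) has a pole at the origin (type 1), so the static position error constant is infinite and e_ss = 1/(1+∞) = 0.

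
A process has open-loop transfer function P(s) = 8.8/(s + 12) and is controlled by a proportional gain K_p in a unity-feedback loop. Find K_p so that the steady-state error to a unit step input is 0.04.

Steady-state error for a unit step on this type-0 loop is 1/(1 + K_p·P(0)).
P(0) = 0.7333. Require 1/(1 + K_p·0.7333) = 0.04, so 1 + 0.7333·K_p = 25.
K_p = (25 − 1)/0.7333 = 32.7.

K_p = 32.7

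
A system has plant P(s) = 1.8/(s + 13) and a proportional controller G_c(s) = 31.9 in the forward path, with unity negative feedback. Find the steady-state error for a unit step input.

0.185

The loop is type 0. Static position error constant K_pos = G_c(0)·P(0) = 31.9·0.1385 = 4.417.
Steady-state error to a unit step: e_ss = 1/(1+K_pos) = 1/5.417 = 0.185.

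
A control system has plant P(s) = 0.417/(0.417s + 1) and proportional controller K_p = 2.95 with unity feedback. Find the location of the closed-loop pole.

s = -5.348

Closed loop: T(s) = K_p·P/(1+K_p·P) = 1.23/(0.417s + 1 + 1.23), with pole at s = −(1 + 1.23)/0.417 = −5.348.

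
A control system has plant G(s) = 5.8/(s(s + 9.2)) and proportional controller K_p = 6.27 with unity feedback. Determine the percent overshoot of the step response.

2.46%

From 1 + K_pG(s) = 0: s² + 9.2s + 36.37 = 0 ⇒ ω_n = 6.03, ζ = 0.7628.
%OS = 100·exp(−πζ/√(1−ζ²)) = 100·exp(−π·0.7628/√0.4181) = 2.46%.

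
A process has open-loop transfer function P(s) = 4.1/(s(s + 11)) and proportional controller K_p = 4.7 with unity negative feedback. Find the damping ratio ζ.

ζ = 1.25

The closed-loop denominator is s(s+11) + 4.7·4.1 = s² + 11s + 19.27.
Matching s² + 2ζω_n s + ω_n²: ω_n = √19.27 = 4.39 rad/s and 2ζω_n = 11, so ζ = 11/(2·4.39) = 1.25.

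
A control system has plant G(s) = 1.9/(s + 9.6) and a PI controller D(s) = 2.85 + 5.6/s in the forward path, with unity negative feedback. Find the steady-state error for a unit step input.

0

The open loop D(s)G(s) has a pole at the origin (type 1), so the static position error constant is infinite and e_ss = 1/(1+∞) = 0.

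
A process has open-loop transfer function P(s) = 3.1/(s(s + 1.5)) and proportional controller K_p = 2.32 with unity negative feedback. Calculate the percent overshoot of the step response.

40%

The closed-loop denominator s² + 1.5s + 7.192 gives ω_n = √7.192 = 2.682 and ζ = 1.5/(2ω_n) = 0.2797.
%OS = 100·exp(−πζ/√(1−ζ²)) = 100·exp(−π·0.2797/√0.9218) = 40%.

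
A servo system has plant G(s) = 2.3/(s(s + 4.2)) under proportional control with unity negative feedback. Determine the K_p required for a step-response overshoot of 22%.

K_p = 10.2

From %OS = 100·exp(−πζ/√(1−ζ²)) = 22%, ζ = −ln(0.22)/√(π²+ln²(0.22)) = 0.4342.
Characteristic equation s² + 4.2s + 2.3K_p = 0 gives ζ = 4.2/(2√(2.3K_p)).
Setting ζ = 0.4342: √(2.3K_p) = 4.2/(2·0.4342) = 4.837, so K_p = 23.4/2.3 = 10.2.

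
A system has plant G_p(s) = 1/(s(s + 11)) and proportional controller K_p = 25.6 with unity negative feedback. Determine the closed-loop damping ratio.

ζ = 1.09

The closed-loop denominator is s(s+11) + 25.6·1 = s² + 11s + 25.6.
Matching s² + 2ζω_n s + ω_n²: ω_n = √25.6 = 5.06 rad/s and 2ζω_n = 11, so ζ = 11/(2·5.06) = 1.09.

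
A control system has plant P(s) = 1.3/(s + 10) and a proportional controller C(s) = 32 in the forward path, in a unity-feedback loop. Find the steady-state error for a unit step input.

The loop is type 0. Static position error constant K_pos = C(0)·P(0) = 32·0.13 = 4.16.
Steady-state error to a unit step: e_ss = 1/(1+K_pos) = 1/5.16 = 0.194.

0.194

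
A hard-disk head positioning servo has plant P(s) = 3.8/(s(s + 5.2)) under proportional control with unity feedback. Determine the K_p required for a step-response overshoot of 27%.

K_p = 12

From %OS = 100·exp(−πζ/√(1−ζ²)) = 27%, ζ = −ln(0.27)/√(π²+ln²(0.27)) = 0.3847.
Characteristic equation s² + 5.2s + 3.8K_p = 0 gives ζ = 5.2/(2√(3.8K_p)).
Setting ζ = 0.3847: √(3.8K_p) = 5.2/(2·0.3847) = 6.759, so K_p = 45.68/3.8 = 12.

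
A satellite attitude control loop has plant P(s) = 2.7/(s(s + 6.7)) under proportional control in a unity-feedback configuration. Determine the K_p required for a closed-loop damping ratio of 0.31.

K_p = 43.3

Closed-loop characteristic equation: s² + 6.7s + K_p·2.7 = 0.
So ω_n = √(2.7K_p) and 2ζω_n = 6.7, giving ζ = 6.7/(2√(2.7K_p)).
Setting ζ = 0.31: √(2.7K_p) = 6.7/(2·0.31) = 10.81, so K_p = 116.8/2.7 = 43.3.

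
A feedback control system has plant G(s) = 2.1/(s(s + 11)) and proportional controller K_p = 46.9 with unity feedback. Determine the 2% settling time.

T_s ≈ 0.727 s

The closed-loop denominator s² + 11s + 98.49 gives ω_n = √98.49 = 9.924 and ζ = 11/(2ω_n) = 0.5542.
2% settling time T_s ≈ 4/(ζω_n) = 4/5.5 = 0.727 s.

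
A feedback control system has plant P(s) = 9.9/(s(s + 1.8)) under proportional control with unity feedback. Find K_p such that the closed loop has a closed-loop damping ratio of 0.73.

Closed-loop characteristic equation: s² + 1.8s + K_p·9.9 = 0.
So ω_n = √(9.9K_p) and 2ζω_n = 1.8, giving ζ = 1.8/(2√(9.9K_p)).
Setting ζ = 0.73: √(9.9K_p) = 1.8/(2·0.73) = 1.233, so K_p = 1.52/9.9 = 0.154.

K_p = 0.154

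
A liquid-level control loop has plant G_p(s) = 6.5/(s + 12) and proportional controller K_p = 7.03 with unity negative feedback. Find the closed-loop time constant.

Closed-loop transfer function: T(s) = K_p·G_p(s)/(1 + K_p·G_p(s)) = 45.7/(s + 12 + 45.7) = 45.7/(s + 57.7).
Time constant τ = 1/57.7 = 0.0173 s.

τ = 0.0173 s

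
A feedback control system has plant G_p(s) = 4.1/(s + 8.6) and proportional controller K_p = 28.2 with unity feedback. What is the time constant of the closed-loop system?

Closed-loop transfer function: T(s) = K_p·G_p(s)/(1 + K_p·G_p(s)) = 115.6/(s + 8.6 + 115.6) = 115.6/(s + 124.2).
Time constant τ = 1/124.2 = 0.00805 s.

τ = 0.00805 s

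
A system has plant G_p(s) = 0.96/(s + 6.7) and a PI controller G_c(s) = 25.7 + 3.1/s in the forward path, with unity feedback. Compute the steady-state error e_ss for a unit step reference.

The open loop G_c(s)G_p(s) has a pole at the origin (type 1), so the static position error constant is infinite and e_ss = 1/(1+∞) = 0.

0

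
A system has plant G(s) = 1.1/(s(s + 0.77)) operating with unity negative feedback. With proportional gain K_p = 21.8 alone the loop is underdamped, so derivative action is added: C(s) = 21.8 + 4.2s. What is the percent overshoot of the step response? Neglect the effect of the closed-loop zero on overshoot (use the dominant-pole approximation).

Forward path: (21.8 + 4.2s)·1.1/(s(s+0.77)). The closed-loop characteristic equation is s² + (0.77 + 1.1·4.2)s + 1.1·21.8 = 0.
That is s² + 5.39s + 23.98 = 0, so ω_n = 4.897 rad/s and ζ = 5.39/(2·4.897) = 0.5503.
%OS = 100·exp(−πζ/√(1−ζ²)) = 12.6%.

12.6%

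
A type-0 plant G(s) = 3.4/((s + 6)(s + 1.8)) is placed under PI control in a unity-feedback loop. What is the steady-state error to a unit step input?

The PI controller's integrator makes the forward path type 1, so e_ss to a step is zero.

0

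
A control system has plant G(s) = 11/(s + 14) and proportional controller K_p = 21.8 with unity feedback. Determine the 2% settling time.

Closed-loop transfer function: T(s) = K_p·G(s)/(1 + K_p·G(s)) = 239.8/(s + 14 + 239.8) = 239.8/(s + 253.8).
Time constant τ = 1/253.8 = 0.00394 s, so the 2% settling time is about 4τ = 0.0158 s.

T_s ≈ 0.0158 s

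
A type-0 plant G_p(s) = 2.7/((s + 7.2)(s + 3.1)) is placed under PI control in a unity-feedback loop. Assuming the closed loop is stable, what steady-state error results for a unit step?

0

The PI controller's integrator makes the forward path type 1, so e_ss to a step is zero.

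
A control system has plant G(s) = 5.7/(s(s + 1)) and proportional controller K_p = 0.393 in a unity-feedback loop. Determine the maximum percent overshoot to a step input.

32.8%

Closed-loop characteristic equation: s² + 1s + 2.24 = 0, so ω_n = 1.497 rad/s and ζ = 1/(2·1.497) = 0.3341.
%OS = 100·exp(−πζ/√(1−ζ²)) = 100·exp(−π·0.3341/√0.8884) = 32.8%.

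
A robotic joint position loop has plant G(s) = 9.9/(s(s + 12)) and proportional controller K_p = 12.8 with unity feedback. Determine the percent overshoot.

The closed-loop denominator s² + 12s + 126.7 gives ω_n = √126.7 = 11.26 and ζ = 12/(2ω_n) = 0.533.
%OS = 100·exp(−πζ/√(1−ζ²)) = 100·exp(−π·0.533/√0.7159) = 13.8%.

13.8%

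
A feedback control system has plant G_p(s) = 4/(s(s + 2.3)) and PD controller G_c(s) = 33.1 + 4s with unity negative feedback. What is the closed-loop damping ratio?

Forward path: (33.1 + 4s)·4/(s(s+2.3)). The closed-loop characteristic equation is s² + (2.3 + 4·4)s + 4·33.1 = 0.
That is s² + 18.3s + 132.4 = 0, so ω_n = 11.51 rad/s and ζ = 18.3/(2·11.51) = 0.7952.

ζ = 0.795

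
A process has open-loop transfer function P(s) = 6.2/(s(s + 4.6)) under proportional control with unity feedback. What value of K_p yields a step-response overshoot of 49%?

From %OS = 100·exp(−πζ/√(1−ζ²)) = 49%, ζ = −ln(0.49)/√(π²+ln²(0.49)) = 0.2214.
Characteristic equation s² + 4.6s + 6.2K_p = 0 gives ζ = 4.6/(2√(6.2K_p)).
Setting ζ = 0.2214: √(6.2K_p) = 4.6/(2·0.2214) = 10.39, so K_p = 107.9/6.2 = 17.4.

K_p = 17.4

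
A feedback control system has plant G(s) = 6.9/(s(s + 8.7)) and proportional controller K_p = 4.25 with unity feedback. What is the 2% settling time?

T_s ≈ 0.92 s

Closed-loop characteristic equation: s² + 8.7s + 29.33 = 0, so ω_n = 5.415 rad/s and ζ = 8.7/(2·5.415) = 0.8033.
2% settling time T_s ≈ 4/(ζω_n) = 4/4.35 = 0.92 s.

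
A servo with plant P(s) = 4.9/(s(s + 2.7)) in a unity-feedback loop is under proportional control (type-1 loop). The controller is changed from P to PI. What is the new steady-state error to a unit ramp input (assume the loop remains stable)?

The integrator raises the loop to type 2, so K_v → ∞ and e_ss to a ramp is zero.

0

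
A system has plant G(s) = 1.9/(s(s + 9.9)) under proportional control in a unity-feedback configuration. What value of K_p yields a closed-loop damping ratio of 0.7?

Closed-loop characteristic equation: s² + 9.9s + K_p·1.9 = 0.
So ω_n = √(1.9K_p) and 2ζω_n = 9.9, giving ζ = 9.9/(2√(1.9K_p)).
Setting ζ = 0.7: √(1.9K_p) = 9.9/(2·0.7) = 7.071, so K_p = 50.01/1.9 = 26.3.

K_p = 26.3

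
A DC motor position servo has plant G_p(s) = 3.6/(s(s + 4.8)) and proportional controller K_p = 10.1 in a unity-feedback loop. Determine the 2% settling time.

T_s ≈ 1.67 s

From 1 + K_pG_p(s) = 0: s² + 4.8s + 36.36 = 0 ⇒ ω_n = 6.03, ζ = 0.398.
2% settling time T_s ≈ 4/(ζω_n) = 4/2.4 = 1.67 s.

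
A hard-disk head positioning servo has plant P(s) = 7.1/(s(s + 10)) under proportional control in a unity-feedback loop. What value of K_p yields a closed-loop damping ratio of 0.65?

Closed-loop characteristic equation: s² + 10s + K_p·7.1 = 0.
So ω_n = √(7.1K_p) and 2ζω_n = 10, giving ζ = 10/(2√(7.1K_p)).
Setting ζ = 0.65: √(7.1K_p) = 10/(2·0.65) = 7.692, so K_p = 59.17/7.1 = 8.33.

K_p = 8.33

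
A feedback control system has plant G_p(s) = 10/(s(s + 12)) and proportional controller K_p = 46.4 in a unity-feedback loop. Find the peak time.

T_p = 0.152 s

From 1 + K_pG_p(s) = 0: s² + 12s + 464 = 0 ⇒ ω_n = 21.54, ζ = 0.2785.
Damped frequency ω_d = ω_n√(1−ζ²) = 20.69 rad/s, so peak time T_p = π/ω_d = 0.152 s.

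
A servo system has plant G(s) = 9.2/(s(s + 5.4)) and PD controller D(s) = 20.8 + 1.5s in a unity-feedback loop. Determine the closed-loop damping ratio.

Forward path: (20.8 + 1.5s)·9.2/(s(s+5.4)). The closed-loop characteristic equation is s² + (5.4 + 9.2·1.5)s + 9.2·20.8 = 0.
That is s² + 19.2s + 191.4 = 0, so ω_n = 13.83 rad/s and ζ = 19.2/(2·13.83) = 0.694.

ζ = 0.694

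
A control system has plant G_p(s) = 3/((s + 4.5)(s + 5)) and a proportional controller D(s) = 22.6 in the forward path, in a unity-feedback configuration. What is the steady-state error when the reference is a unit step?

The loop is type 0. Static position error constant K_pos = D(0)·G_p(0) = 22.6·0.1333 = 3.013.
Steady-state error to a unit step: e_ss = 1/(1+K_pos) = 1/4.013 = 0.249.

0.249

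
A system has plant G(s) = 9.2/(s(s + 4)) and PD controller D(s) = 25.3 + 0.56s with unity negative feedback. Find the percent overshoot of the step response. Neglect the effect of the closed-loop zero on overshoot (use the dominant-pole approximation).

37.2%

Forward path: (25.3 + 0.56s)·9.2/(s(s+4)). The closed-loop characteristic equation is s² + (4 + 9.2·0.56)s + 9.2·25.3 = 0.
That is s² + 9.152s + 232.8 = 0, so ω_n = 15.26 rad/s and ζ = 9.152/(2·15.26) = 0.2999.
%OS = 100·exp(−πζ/√(1−ζ²)) = 37.2%.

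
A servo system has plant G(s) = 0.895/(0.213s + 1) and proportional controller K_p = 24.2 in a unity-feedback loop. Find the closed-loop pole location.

Closed loop: T(s) = K_p·G/(1+K_p·G) = 21.66/(0.213s + 1 + 21.66), with pole at s = −(1 + 21.66)/0.213 = −106.4.

s = -106.4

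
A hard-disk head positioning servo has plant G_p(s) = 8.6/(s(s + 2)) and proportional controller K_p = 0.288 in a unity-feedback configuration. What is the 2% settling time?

Closed-loop characteristic equation: s² + 2s + 2.477 = 0, so ω_n = 1.574 rad/s and ζ = 2/(2·1.574) = 0.6354.
2% settling time T_s ≈ 4/(ζω_n) = 4/1 = 4 s.

T_s ≈ 4 s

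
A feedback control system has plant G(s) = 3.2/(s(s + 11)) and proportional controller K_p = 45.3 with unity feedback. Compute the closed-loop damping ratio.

With unity feedback the closed-loop characteristic equation is s² + 11s + 45.3·3.2 = s² + 11s + 145 = 0.
So ω_n² = 145 ⇒ ω_n = 12.04 rad/s, and ζ = 11/(2ω_n) = 0.457.

ζ = 0.457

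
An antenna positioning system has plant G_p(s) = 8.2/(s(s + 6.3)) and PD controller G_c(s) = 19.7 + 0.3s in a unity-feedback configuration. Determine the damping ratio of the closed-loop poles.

ζ = 0.345

Forward path: (19.7 + 0.3s)·8.2/(s(s+6.3)). The closed-loop characteristic equation is s² + (6.3 + 8.2·0.3)s + 8.2·19.7 = 0.
That is s² + 8.76s + 161.5 = 0, so ω_n = 12.71 rad/s and ζ = 8.76/(2·12.71) = 0.3446.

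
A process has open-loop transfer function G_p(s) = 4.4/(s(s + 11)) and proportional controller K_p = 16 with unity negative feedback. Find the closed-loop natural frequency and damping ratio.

1 + K_p·G_p(s) = 0 gives s² + 11s + 70.4 = 0.
Matching s² + 2ζω_n s + ω_n²: ω_n = √70.4 = 8.39 rad/s and 2ζω_n = 11, so ζ = 11/(2·8.39) = 0.656.

ω_n = 8.39 rad/s, ζ = 0.656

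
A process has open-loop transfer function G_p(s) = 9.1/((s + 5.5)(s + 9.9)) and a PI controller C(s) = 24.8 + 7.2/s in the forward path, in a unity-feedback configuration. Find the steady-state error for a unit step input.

0

The open loop C(s)G_p(s) has a pole at the origin (type 1), so the static position error constant is infinite and e_ss = 1/(1+∞) = 0.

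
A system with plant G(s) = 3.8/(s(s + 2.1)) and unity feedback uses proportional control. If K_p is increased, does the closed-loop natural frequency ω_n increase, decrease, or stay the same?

ω_n = √(3.8·K_p), which grows with K_p.

increase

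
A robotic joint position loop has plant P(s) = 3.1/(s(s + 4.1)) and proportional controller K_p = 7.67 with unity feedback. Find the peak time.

T_p = 0.71 s

Closed-loop characteristic equation: s² + 4.1s + 23.78 = 0, so ω_n = 4.876 rad/s and ζ = 4.1/(2·4.876) = 0.4204.
Damped frequency ω_d = ω_n√(1−ζ²) = 4.424 rad/s, so peak time T_p = π/ω_d = 0.71 s.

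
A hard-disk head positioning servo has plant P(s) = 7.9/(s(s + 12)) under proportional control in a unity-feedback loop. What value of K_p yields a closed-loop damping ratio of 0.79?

Closed-loop characteristic equation: s² + 12s + K_p·7.9 = 0.
So ω_n = √(7.9K_p) and 2ζω_n = 12, giving ζ = 12/(2√(7.9K_p)).
Setting ζ = 0.79: √(7.9K_p) = 12/(2·0.79) = 7.595, so K_p = 57.68/7.9 = 7.3.

K_p = 7.3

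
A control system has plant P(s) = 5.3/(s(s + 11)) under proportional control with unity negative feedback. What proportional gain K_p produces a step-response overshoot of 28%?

K_p = 40.5

From %OS = 100·exp(−πζ/√(1−ζ²)) = 28%, ζ = −ln(0.28)/√(π²+ln²(0.28)) = 0.3755.
Characteristic equation s² + 11s + 5.3K_p = 0 gives ζ = 11/(2√(5.3K_p)).
Setting ζ = 0.3755: √(5.3K_p) = 11/(2·0.3755) = 14.65, so K_p = 214.5/5.3 = 40.5.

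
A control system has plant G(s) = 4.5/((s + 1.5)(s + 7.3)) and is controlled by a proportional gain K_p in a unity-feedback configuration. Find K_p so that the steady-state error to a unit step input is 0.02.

K_p = 119

Steady-state error for a unit step on this type-0 loop is 1/(1 + K_p·G(0)).
G(0) = 0.411. Require 1/(1 + K_p·0.411) = 0.02, so 1 + 0.411·K_p = 50.
K_p = (50 − 1)/0.411 = 119.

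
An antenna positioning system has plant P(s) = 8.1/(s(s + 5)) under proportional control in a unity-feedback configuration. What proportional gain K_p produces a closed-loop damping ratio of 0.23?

Closed-loop characteristic equation: s² + 5s + K_p·8.1 = 0.
So ω_n = √(8.1K_p) and 2ζω_n = 5, giving ζ = 5/(2√(8.1K_p)).
Setting ζ = 0.23: √(8.1K_p) = 5/(2·0.23) = 10.87, so K_p = 118.1/8.1 = 14.6.

K_p = 14.6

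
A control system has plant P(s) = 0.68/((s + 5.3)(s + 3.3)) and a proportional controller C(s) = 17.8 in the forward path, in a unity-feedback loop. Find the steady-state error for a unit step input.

The loop is type 0. Static position error constant K_pos = C(0)·P(0) = 17.8·0.03888 = 0.6921.
Steady-state error to a unit step: e_ss = 1/(1+K_pos) = 1/1.692 = 0.591.

0.591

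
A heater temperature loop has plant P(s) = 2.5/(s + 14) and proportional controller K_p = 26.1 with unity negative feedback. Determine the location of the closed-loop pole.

Closed-loop transfer function: T(s) = K_p·P(s)/(1 + K_p·P(s)) = 65.25/(s + 14 + 65.25) = 65.25/(s + 79.25).
The closed-loop pole is at s = −79.25.

s = -79.25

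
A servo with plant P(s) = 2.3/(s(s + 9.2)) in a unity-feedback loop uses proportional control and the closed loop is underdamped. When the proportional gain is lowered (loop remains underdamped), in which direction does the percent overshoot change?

decrease

ζ = 9.2/(2√(2.3K_p)) rises as K_p falls; higher damping means less overshoot.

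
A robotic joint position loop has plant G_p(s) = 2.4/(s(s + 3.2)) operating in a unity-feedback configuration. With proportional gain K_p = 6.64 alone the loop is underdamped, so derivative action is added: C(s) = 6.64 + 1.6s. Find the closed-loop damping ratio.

ζ = 0.882

Forward path: (6.64 + 1.6s)·2.4/(s(s+3.2)). The closed-loop characteristic equation is s² + (3.2 + 2.4·1.6)s + 2.4·6.64 = 0.
That is s² + 7.04s + 15.94 = 0, so ω_n = 3.992 rad/s and ζ = 7.04/(2·3.992) = 0.8818.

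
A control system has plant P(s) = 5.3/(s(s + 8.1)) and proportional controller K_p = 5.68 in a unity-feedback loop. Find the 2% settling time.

T_s ≈ 0.988 s

From 1 + K_pP(s) = 0: s² + 8.1s + 30.1 = 0 ⇒ ω_n = 5.487, ζ = 0.7381.
2% settling time T_s ≈ 4/(ζω_n) = 4/4.05 = 0.988 s.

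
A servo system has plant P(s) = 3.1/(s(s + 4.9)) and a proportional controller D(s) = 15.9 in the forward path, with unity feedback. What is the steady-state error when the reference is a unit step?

0

The open loop D(s)P(s) has a pole at the origin (type 1), so the static position error constant is infinite and e_ss = 1/(1+∞) = 0.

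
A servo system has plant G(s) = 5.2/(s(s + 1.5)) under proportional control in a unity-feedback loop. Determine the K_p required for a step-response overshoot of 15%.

K_p = 0.405

From %OS = 100·exp(−πζ/√(1−ζ²)) = 15%, ζ = −ln(0.15)/√(π²+ln²(0.15)) = 0.5169.
Characteristic equation s² + 1.5s + 5.2K_p = 0 gives ζ = 1.5/(2√(5.2K_p)).
Setting ζ = 0.5169: √(5.2K_p) = 1.5/(2·0.5169) = 1.451, so K_p = 2.105/5.2 = 0.405.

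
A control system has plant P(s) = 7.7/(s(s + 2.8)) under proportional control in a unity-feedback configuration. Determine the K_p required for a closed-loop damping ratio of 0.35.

Closed-loop characteristic equation: s² + 2.8s + K_p·7.7 = 0.
So ω_n = √(7.7K_p) and 2ζω_n = 2.8, giving ζ = 2.8/(2√(7.7K_p)).
Setting ζ = 0.35: √(7.7K_p) = 2.8/(2·0.35) = 4, so K_p = 16/7.7 = 2.08.

K_p = 2.08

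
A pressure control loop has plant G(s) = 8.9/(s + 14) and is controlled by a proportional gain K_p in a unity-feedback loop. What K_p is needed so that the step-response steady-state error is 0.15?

K_p = 8.91

For a type-0 loop with proportional control, e_ss = 1/(1 + K_p·G(0)).
G(0) = 0.6357. Require 1/(1 + K_p·0.6357) = 0.15, so 1 + 0.6357·K_p = 6.667.
K_p = (6.667 − 1)/0.6357 = 8.91.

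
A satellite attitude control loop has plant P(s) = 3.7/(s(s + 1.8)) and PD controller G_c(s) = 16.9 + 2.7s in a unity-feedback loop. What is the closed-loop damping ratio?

Forward path: (16.9 + 2.7s)·3.7/(s(s+1.8)). The closed-loop characteristic equation is s² + (1.8 + 3.7·2.7)s + 3.7·16.9 = 0.
That is s² + 11.79s + 62.53 = 0, so ω_n = 7.908 rad/s and ζ = 11.79/(2·7.908) = 0.7455.

ζ = 0.745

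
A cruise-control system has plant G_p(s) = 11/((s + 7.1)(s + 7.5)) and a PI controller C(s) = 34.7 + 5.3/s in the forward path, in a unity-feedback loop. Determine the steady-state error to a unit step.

The open loop C(s)G_p(s) has a pole at the origin (type 1), so the static position error constant is infinite and e_ss = 1/(1+∞) = 0.

0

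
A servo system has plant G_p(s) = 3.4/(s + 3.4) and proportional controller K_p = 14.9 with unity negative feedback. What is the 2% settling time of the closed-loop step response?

Closed-loop transfer function: T(s) = K_p·G_p(s)/(1 + K_p·G_p(s)) = 50.66/(s + 3.4 + 50.66) = 50.66/(s + 54.06).
Time constant τ = 1/54.06 = 0.0185 s, so the 2% settling time is about 4τ = 0.074 s.

T_s ≈ 0.074 s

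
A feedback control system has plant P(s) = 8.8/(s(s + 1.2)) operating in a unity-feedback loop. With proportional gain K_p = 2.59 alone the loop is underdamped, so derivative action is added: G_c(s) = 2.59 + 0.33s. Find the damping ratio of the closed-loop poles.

Forward path: (2.59 + 0.33s)·8.8/(s(s+1.2)). The closed-loop characteristic equation is s² + (1.2 + 8.8·0.33)s + 8.8·2.59 = 0.
That is s² + 4.104s + 22.79 = 0, so ω_n = 4.774 rad/s and ζ = 4.104/(2·4.774) = 0.4298.

ζ = 0.43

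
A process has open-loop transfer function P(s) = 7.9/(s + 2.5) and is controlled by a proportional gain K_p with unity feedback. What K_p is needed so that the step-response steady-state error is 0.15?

Steady-state error for a unit step on this type-0 loop is 1/(1 + K_p·P(0)).
P(0) = 3.16. Require 1/(1 + K_p·3.16) = 0.15, so 1 + 3.16·K_p = 6.667.
K_p = (6.667 − 1)/3.16 = 1.79.

K_p = 1.79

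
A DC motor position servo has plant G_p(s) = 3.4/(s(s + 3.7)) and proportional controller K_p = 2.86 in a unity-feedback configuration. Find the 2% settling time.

The closed-loop denominator s² + 3.7s + 9.724 gives ω_n = √9.724 = 3.118 and ζ = 3.7/(2ω_n) = 0.5933.
2% settling time T_s ≈ 4/(ζω_n) = 4/1.85 = 2.16 s.

T_s ≈ 2.16 s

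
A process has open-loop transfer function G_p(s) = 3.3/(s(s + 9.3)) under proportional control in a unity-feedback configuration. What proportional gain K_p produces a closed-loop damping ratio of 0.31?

K_p = 68.2

Closed-loop characteristic equation: s² + 9.3s + K_p·3.3 = 0.
So ω_n = √(3.3K_p) and 2ζω_n = 9.3, giving ζ = 9.3/(2√(3.3K_p)).
Setting ζ = 0.31: √(3.3K_p) = 9.3/(2·0.31) = 15, so K_p = 225/3.3 = 68.2.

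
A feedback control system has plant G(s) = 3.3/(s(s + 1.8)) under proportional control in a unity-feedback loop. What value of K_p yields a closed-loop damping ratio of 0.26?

K_p = 3.63

Closed-loop characteristic equation: s² + 1.8s + K_p·3.3 = 0.
So ω_n = √(3.3K_p) and 2ζω_n = 1.8, giving ζ = 1.8/(2√(3.3K_p)).
Setting ζ = 0.26: √(3.3K_p) = 1.8/(2·0.26) = 3.462, so K_p = 11.98/3.3 = 3.63.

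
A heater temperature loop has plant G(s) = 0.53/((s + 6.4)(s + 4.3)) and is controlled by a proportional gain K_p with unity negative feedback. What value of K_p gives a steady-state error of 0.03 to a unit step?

K_p = 1680

For a type-0 loop with proportional control, e_ss = 1/(1 + K_p·G(0)).
G(0) = 0.01926. Require 1/(1 + K_p·0.01926) = 0.03, so 1 + 0.01926·K_p = 33.33.
K_p = (33.33 − 1)/0.01926 = 1680.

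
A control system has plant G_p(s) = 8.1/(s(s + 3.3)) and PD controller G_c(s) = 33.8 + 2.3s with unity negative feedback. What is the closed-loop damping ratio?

Forward path: (33.8 + 2.3s)·8.1/(s(s+3.3)). The closed-loop characteristic equation is s² + (3.3 + 8.1·2.3)s + 8.1·33.8 = 0.
That is s² + 21.93s + 273.8 = 0, so ω_n = 16.55 rad/s and ζ = 21.93/(2·16.55) = 0.6627.

ζ = 0.663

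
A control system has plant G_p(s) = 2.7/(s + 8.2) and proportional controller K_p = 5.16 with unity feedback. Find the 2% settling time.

T_s ≈ 0.181 s

Closed-loop transfer function: T(s) = K_p·G_p(s)/(1 + K_p·G_p(s)) = 13.93/(s + 8.2 + 13.93) = 13.93/(s + 22.13).
Time constant τ = 1/22.13 = 0.04518 s, so the 2% settling time is about 4τ = 0.181 s.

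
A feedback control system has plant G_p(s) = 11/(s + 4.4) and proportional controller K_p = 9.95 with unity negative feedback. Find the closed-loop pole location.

Closed-loop transfer function: T(s) = K_p·G_p(s)/(1 + K_p·G_p(s)) = 109.4/(s + 4.4 + 109.4) = 109.4/(s + 113.8).
The closed-loop pole is at s = −113.8.

s = -113.8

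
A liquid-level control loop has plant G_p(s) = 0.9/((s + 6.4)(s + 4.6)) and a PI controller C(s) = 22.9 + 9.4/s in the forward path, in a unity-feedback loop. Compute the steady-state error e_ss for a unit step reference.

0

The open loop C(s)G_p(s) has a pole at the origin (type 1), so the static position error constant is infinite and e_ss = 1/(1+∞) = 0.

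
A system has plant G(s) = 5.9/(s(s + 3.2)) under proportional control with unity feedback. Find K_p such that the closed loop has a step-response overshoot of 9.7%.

From %OS = 100·exp(−πζ/√(1−ζ²)) = 9.7%, ζ = −ln(0.097)/√(π²+ln²(0.097)) = 0.5962.
Characteristic equation s² + 3.2s + 5.9K_p = 0 gives ζ = 3.2/(2√(5.9K_p)).
Setting ζ = 0.5962: √(5.9K_p) = 3.2/(2·0.5962) = 2.684, so K_p = 7.202/5.9 = 1.22.

K_p = 1.22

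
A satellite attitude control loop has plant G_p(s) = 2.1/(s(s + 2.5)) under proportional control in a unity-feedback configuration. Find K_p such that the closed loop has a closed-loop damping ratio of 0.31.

Closed-loop characteristic equation: s² + 2.5s + K_p·2.1 = 0.
So ω_n = √(2.1K_p) and 2ζω_n = 2.5, giving ζ = 2.5/(2√(2.1K_p)).
Setting ζ = 0.31: √(2.1K_p) = 2.5/(2·0.31) = 4.032, so K_p = 16.26/2.1 = 7.74.

K_p = 7.74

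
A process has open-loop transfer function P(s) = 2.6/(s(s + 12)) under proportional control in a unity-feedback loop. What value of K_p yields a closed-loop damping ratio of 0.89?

K_p = 17.5

Closed-loop characteristic equation: s² + 12s + K_p·2.6 = 0.
So ω_n = √(2.6K_p) and 2ζω_n = 12, giving ζ = 12/(2√(2.6K_p)).
Setting ζ = 0.89: √(2.6K_p) = 12/(2·0.89) = 6.742, so K_p = 45.45/2.6 = 17.5.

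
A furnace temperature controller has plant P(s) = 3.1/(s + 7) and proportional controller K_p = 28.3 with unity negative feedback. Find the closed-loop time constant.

Closed-loop transfer function: T(s) = K_p·P(s)/(1 + K_p·P(s)) = 87.73/(s + 7 + 87.73) = 87.73/(s + 94.73).
Time constant τ = 1/94.73 = 0.0106 s.

τ = 0.0106 s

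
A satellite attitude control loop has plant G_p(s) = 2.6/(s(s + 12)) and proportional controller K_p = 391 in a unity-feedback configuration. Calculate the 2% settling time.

T_s ≈ 0.667 s

From 1 + K_pG_p(s) = 0: s² + 12s + 1017 = 0 ⇒ ω_n = 31.88, ζ = 0.1882.
2% settling time T_s ≈ 4/(ζω_n) = 4/6 = 0.667 s.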